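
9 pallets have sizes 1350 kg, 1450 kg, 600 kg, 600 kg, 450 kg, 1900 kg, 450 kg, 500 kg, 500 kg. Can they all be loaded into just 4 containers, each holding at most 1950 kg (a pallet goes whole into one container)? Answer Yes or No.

No

Total = 7800 kg; ⌈7800/1950⌉ = 4.
The bound of 4 does not rule out 4, but exhaustive search shows no assignment into 4 containers of capacity 1950 kg exists — the minimum is 5.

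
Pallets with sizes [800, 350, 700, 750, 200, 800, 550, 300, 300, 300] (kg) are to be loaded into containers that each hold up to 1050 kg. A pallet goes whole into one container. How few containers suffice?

Total = 800 + 800 + 750 + 700 + 550 + 350 + 300 + 300 + 300 + 200 = 5050 kg.
Lower bound: ⌈5050/1050⌉ = 5 containers.
A packing using 6 containers:
  container 1: 800 + 200 = 1000
  container 2: 800 = 800
  container 3: 750 + 300 = 1050
  container 4: 700 + 350 = 1050
  container 5: 550 + 300 = 850
  container 6: 300 = 300
No arrangement into 5 containers stays within capacity, so 6 is optimal.

6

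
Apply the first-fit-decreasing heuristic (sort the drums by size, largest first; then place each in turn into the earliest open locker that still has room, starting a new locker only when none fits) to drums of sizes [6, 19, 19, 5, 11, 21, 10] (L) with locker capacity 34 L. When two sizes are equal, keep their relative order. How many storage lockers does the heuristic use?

Sorted descending: 21, 19, 19, 11, 10, 6, 5.
  21 → locker 1 (new)  [load 21/34]
  19 → locker 2 (new)  [load 19/34]
  19 → locker 3 (new)  [load 19/34]
  11 → locker 1  [load 32/34]
  10 → locker 2  [load 29/34]
  6 → locker 3  [load 25/34]
  5 → locker 2  [load 34/34]
3 storage lockers opened.

3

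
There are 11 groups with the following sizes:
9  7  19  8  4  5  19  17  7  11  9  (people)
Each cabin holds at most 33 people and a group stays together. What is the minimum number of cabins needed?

4

Total = 19 + 19 + 17 + 11 + 9 + 9 + 8 + 7 + 7 + 5 + 4 = 115 people.
Lower bound: ⌈115/33⌉ = 4 cabins.
A packing using 4 cabins:
  cabin 1: 19 + 11 = 30
  cabin 2: 19 + 9 + 5 = 33
  cabin 3: 17 + 9 + 7 = 33
  cabin 4: 8 + 7 + 4 = 19
This matches the lower bound, so 4 is optimal.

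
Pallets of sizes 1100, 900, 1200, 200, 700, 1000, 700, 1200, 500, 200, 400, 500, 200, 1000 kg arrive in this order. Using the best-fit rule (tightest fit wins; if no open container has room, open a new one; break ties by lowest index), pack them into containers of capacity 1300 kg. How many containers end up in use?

8

  1100 → container 1 (new)  [load 1100/1300]
  900 → container 2 (new)  [load 900/1300]
  1200 → container 3 (new)  [load 1200/1300]
  200 → container 1  [load 1300/1300]
  700 → container 4 (new)  [load 700/1300]
  1000 → container 5 (new)  [load 1000/1300]
  700 → container 6 (new)  [load 700/1300]
  1200 → container 7 (new)  [load 1200/1300]
  500 → container 4  [load 1200/1300]
  200 → container 5  [load 1200/1300]
  400 → container 2  [load 1300/1300]
  500 → container 6  [load 1200/1300]
  200 → container 8 (new)  [load 200/1300]
  1000 → container 8  [load 1200/1300]
8 containers opened.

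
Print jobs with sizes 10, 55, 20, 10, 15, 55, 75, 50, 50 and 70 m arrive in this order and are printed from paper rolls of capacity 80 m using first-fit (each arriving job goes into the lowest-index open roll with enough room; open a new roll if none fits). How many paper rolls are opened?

  10 → roll 1 (new)  [load 10/80]
  55 → roll 1  [load 65/80]
  20 → roll 2 (new)  [load 20/80]
  10 → roll 1  [load 75/80]
  15 → roll 2  [load 35/80]
  55 → roll 3 (new)  [load 55/80]
  75 → roll 4 (new)  [load 75/80]
  50 → roll 5 (new)  [load 50/80]
  50 → roll 6 (new)  [load 50/80]
  70 → roll 7 (new)  [load 70/80]
7 paper rolls opened.

7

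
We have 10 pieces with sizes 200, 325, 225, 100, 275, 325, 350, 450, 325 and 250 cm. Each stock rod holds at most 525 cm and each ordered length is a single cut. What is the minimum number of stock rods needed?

Total = 450 + 350 + 325 + 325 + 325 + 275 + 250 + 225 + 200 + 100 = 2825 cm.
Lower bound: ⌈2825/525⌉ = 6 stock rods.
A packing using 7 stock rods:
  stock rod 1: 450 = 450
  stock rod 2: 350 + 100 = 450
  stock rod 3: 325 + 200 = 525
  stock rod 4: 325 = 325
  stock rod 5: 325 = 325
  stock rod 6: 275 + 250 = 525
  stock rod 7: 225 = 225
No arrangement into 6 stock rods stays within capacity, so 7 is optimal.

7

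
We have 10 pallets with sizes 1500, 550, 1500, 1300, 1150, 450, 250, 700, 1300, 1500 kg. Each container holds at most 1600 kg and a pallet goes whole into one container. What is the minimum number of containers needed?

7

Total = 1500 + 1500 + 1500 + 1300 + 1300 + 1150 + 700 + 550 + 450 + 250 = 10200 kg.
Lower bound: ⌈10200/1600⌉ = 7 containers.
A packing using 7 containers:
  container 1: 1500 = 1500
  container 2: 1500 = 1500
  container 3: 1500 = 1500
  container 4: 1300 + 250 = 1550
  container 5: 1300 = 1300
  container 6: 1150 + 450 = 1600
  container 7: 700 + 550 = 1250
This matches the lower bound, so 7 is optimal.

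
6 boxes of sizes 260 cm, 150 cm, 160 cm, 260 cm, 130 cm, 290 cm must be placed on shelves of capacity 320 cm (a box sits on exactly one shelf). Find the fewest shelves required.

Total = 290 + 260 + 260 + 160 + 150 + 130 = 1250 cm.
Lower bound: ⌈1250/320⌉ = 4 shelves.
A packing using 5 shelves:
  shelf 1: 290 = 290
  shelf 2: 260 = 260
  shelf 3: 260 = 260
  shelf 4: 160 + 150 = 310
  shelf 5: 130 = 130
No arrangement into 4 shelves stays within capacity, so 5 is optimal.

5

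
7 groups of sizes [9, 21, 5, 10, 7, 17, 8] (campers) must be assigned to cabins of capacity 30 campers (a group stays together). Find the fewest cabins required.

Total = 21 + 17 + 10 + 9 + 8 + 7 + 5 = 77 campers.
Lower bound: ⌈77/30⌉ = 3 cabins.
A packing using 3 cabins:
  cabin 1: 21 + 9 = 30
  cabin 2: 17 + 10 = 27
  cabin 3: 8 + 7 + 5 = 20
This matches the lower bound, so 3 is optimal.

3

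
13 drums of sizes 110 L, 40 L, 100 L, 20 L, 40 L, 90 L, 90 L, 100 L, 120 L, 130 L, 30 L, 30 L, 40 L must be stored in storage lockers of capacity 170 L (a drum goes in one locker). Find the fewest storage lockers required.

Total = 130 + 120 + 110 + 100 + 100 + 90 + 90 + 40 + 40 + 40 + 30 + 30 + 20 = 940 L.
Lower bound: ⌈940/170⌉ = 6 storage lockers.
Also, 7 drums each exceed 85 L, and no two of those can share a locker, so at least 7 storage lockers are needed.
A packing using 7 storage lockers:
  locker 1: 130 + 40 = 170
  locker 2: 120 + 40 = 160
  locker 3: 110 + 40 + 20 = 170
  locker 4: 100 + 30 + 30 = 160
  locker 5: 100 = 100
  locker 6: 90 = 90
  locker 7: 90 = 90
This matches the lower bound, so 7 is optimal.

7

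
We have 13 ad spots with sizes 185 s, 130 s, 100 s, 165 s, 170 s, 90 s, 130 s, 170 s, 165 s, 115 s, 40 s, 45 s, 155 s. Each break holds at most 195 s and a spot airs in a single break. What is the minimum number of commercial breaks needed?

10

Total = 185 + 170 + 170 + 165 + 165 + 155 + 130 + 130 + 115 + 100 + 90 + 45 + 40 = 1660 s.
Lower bound: ⌈1660/195⌉ = 9 commercial breaks.
Also, 10 ad spots each exceed 195/2 s, and no two of those can share a break, so at least 10 commercial breaks are needed.
A packing using 10 commercial breaks:
  break 1: 185 = 185
  break 2: 170 = 170
  break 3: 170 = 170
  break 4: 165 = 165
  break 5: 165 = 165
  break 6: 155 + 40 = 195
  break 7: 130 + 45 = 175
  break 8: 130 = 130
  break 9: 115 = 115
  break 10: 100 + 90 = 190
This matches the lower bound, so 10 is optimal.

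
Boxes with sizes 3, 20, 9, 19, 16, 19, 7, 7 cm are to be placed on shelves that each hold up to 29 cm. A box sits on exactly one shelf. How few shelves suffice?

Total = 20 + 19 + 19 + 16 + 9 + 7 + 7 + 3 = 100 cm.
Lower bound: ⌈100/29⌉ = 4 shelves.
A packing using 4 shelves:
  shelf 1: 20 + 9 = 29
  shelf 2: 19 + 7 + 3 = 29
  shelf 3: 19 + 7 = 26
  shelf 4: 16 = 16
This matches the lower bound, so 4 is optimal.

4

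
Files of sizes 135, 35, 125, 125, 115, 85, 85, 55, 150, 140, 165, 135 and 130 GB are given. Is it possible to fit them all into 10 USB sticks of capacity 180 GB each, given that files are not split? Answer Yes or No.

Yes

A valid assignment using 10 USB sticks:
  USB stick 1: 165 = 165
  USB stick 2: 150 = 150
  USB stick 3: 140 + 35 = 175
  USB stick 4: 135 = 135
  USB stick 5: 135 = 135
  USB stick 6: 130 = 130
  USB stick 7: 125 + 55 = 180
  USB stick 8: 125 = 125
  USB stick 9: 115 = 115
  USB stick 10: 85 + 85 = 170
Every load is within 180 GB, so 10 USB sticks suffice.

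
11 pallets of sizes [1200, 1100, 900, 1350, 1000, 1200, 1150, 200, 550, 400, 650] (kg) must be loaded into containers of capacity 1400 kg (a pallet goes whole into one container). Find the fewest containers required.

8

Total = 1350 + 1200 + 1200 + 1150 + 1100 + 1000 + 900 + 650 + 550 + 400 + 200 = 9700 kg.
Lower bound: ⌈9700/1400⌉ = 7 containers.
A packing using 8 containers:
  container 1: 1350 = 1350
  container 2: 1200 + 200 = 1400
  container 3: 1200 = 1200
  container 4: 1150 = 1150
  container 5: 1100 = 1100
  container 6: 1000 + 400 = 1400
  container 7: 900 = 900
  container 8: 650 + 550 = 1200
No arrangement into 7 containers stays within capacity, so 8 is optimal.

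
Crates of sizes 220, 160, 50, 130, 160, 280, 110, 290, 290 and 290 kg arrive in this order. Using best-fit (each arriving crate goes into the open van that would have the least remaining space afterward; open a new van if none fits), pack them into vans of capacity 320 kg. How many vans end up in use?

  220 → van 1 (new)  [load 220/320]
  160 → van 2 (new)  [load 160/320]
  50 → van 1  [load 270/320]
  130 → van 2  [load 290/320]
  160 → van 3 (new)  [load 160/320]
  280 → van 4 (new)  [load 280/320]
  110 → van 3  [load 270/320]
  290 → van 5 (new)  [load 290/320]
  290 → van 6 (new)  [load 290/320]
  290 → van 7 (new)  [load 290/320]
7 vans opened.

7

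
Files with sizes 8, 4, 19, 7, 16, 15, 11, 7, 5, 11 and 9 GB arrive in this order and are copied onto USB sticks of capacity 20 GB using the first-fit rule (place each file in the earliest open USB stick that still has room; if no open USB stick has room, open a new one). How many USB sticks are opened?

6

  8 → USB stick 1 (new)  [load 8/20]
  4 → USB stick 1  [load 12/20]
  19 → USB stick 2 (new)  [load 19/20]
  7 → USB stick 1  [load 19/20]
  16 → USB stick 3 (new)  [load 16/20]
  15 → USB stick 4 (new)  [load 15/20]
  11 → USB stick 5 (new)  [load 11/20]
  7 → USB stick 5  [load 18/20]
  5 → USB stick 4  [load 20/20]
  11 → USB stick 6 (new)  [load 11/20]
  9 → USB stick 6  [load 20/20]
6 USB sticks opened.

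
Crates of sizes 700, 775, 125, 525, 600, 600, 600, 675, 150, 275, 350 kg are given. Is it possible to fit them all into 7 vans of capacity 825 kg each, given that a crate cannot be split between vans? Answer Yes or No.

No

Total = 5375 kg; ⌈5375/825⌉ = 7.
The bound of 7 does not rule out 7, but exhaustive search shows no assignment into 7 vans of capacity 825 kg exists — the minimum is 8.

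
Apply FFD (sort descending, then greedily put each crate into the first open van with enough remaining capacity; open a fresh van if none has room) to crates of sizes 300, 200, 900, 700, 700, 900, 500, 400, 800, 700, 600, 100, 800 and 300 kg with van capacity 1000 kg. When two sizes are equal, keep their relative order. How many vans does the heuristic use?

Sorted descending: 900, 900, 800, 800, 700, 700, 700, 600, 500, 400, 300, 300, 200, 100.
  900 → van 1 (new)  [load 900/1000]
  900 → van 2 (new)  [load 900/1000]
  800 → van 3 (new)  [load 800/1000]
  800 → van 4 (new)  [load 800/1000]
  700 → van 5 (new)  [load 700/1000]
  700 → van 6 (new)  [load 700/1000]
  700 → van 7 (new)  [load 700/1000]
  600 → van 8 (new)  [load 600/1000]
  500 → van 9 (new)  [load 500/1000]
  400 → van 8  [load 1000/1000]
  300 → van 5  [load 1000/1000]
  300 → van 6  [load 1000/1000]
  200 → van 3  [load 1000/1000]
  100 → van 1  [load 1000/1000]
9 vans opened.

9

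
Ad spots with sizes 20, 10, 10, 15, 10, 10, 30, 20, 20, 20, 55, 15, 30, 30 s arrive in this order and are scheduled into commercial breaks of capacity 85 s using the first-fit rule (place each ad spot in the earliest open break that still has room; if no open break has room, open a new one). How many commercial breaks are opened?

  20 → break 1 (new)  [load 20/85]
  10 → break 1  [load 30/85]
  10 → break 1  [load 40/85]
  15 → break 1  [load 55/85]
  10 → break 1  [load 65/85]
  10 → break 1  [load 75/85]
  30 → break 2 (new)  [load 30/85]
  20 → break 2  [load 50/85]
  20 → break 2  [load 70/85]
  20 → break 3 (new)  [load 20/85]
  55 → break 3  [load 75/85]
  15 → break 2  [load 85/85]
  30 → break 4 (new)  [load 30/85]
  30 → break 4  [load 60/85]
4 commercial breaks opened.

4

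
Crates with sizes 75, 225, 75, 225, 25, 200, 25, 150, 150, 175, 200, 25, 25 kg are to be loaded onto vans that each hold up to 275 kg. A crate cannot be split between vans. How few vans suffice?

7

Total = 225 + 225 + 200 + 200 + 175 + 150 + 150 + 75 + 75 + 25 + 25 + 25 + 25 = 1575 kg.
Lower bound: ⌈1575/275⌉ = 6 vans.
Also, 7 crates each exceed 275/2 kg, and no two of those can share a van, so at least 7 vans are needed.
A packing using 7 vans:
  van 1: 225 + 25 + 25 = 275
  van 2: 225 + 25 + 25 = 275
  van 3: 200 + 75 = 275
  van 4: 200 + 75 = 275
  van 5: 175 = 175
  van 6: 150 = 150
  van 7: 150 = 150
This matches the lower bound, so 7 is optimal.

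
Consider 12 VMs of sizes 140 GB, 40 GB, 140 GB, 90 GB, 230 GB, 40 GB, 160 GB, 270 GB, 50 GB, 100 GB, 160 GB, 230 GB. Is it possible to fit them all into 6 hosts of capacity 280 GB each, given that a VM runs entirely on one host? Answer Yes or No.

No

Total = 1650 GB; ⌈1650/280⌉ = 6.
The bound of 6 does not rule out 6, but exhaustive search shows no assignment into 6 hosts of capacity 280 GB exists — the minimum is 7.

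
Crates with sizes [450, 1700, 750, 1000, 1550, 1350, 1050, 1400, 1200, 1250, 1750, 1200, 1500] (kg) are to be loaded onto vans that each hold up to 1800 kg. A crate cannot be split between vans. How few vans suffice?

11

Total = 1750 + 1700 + 1550 + 1500 + 1400 + 1350 + 1250 + 1200 + 1200 + 1050 + 1000 + 750 + 450 = 16150 kg.
Lower bound: ⌈16150/1800⌉ = 9 vans.
Also, 11 crates each exceed 900 kg, and no two of those can share a van, so at least 11 vans are needed.
A packing using 11 vans:
  van 1: 1750 = 1750
  van 2: 1700 = 1700
  van 3: 1550 = 1550
  van 4: 1500 = 1500
  van 5: 1400 = 1400
  van 6: 1350 + 450 = 1800
  van 7: 1250 = 1250
  van 8: 1200 = 1200
  van 9: 1200 = 1200
  van 10: 1050 + 750 = 1800
  van 11: 1000 = 1000
This matches the lower bound, so 11 is optimal.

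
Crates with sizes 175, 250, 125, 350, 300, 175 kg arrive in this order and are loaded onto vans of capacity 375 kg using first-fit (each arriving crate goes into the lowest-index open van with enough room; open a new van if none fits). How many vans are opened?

5

  175 → van 1 (new)  [load 175/375]
  250 → van 2 (new)  [load 250/375]
  125 → van 1  [load 300/375]
  350 → van 3 (new)  [load 350/375]
  300 → van 4 (new)  [load 300/375]
  175 → van 5 (new)  [load 175/375]
5 vans opened.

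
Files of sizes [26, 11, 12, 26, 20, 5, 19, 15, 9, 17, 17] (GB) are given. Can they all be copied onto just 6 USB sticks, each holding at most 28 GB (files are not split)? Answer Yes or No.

Total = 177 GB; ⌈177/28⌉ = 7.
At least 7 USB sticks are required, but only 6 are allowed.

No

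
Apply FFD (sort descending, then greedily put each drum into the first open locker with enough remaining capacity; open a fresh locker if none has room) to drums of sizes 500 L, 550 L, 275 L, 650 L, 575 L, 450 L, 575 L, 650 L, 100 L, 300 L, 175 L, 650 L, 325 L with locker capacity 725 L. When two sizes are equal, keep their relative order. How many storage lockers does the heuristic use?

9

Sorted descending: 650, 650, 650, 575, 575, 550, 500, 450, 325, 300, 275, 175, 100.
  650 → locker 1 (new)  [load 650/725]
  650 → locker 2 (new)  [load 650/725]
  650 → locker 3 (new)  [load 650/725]
  575 → locker 4 (new)  [load 575/725]
  575 → locker 5 (new)  [load 575/725]
  550 → locker 6 (new)  [load 550/725]
  500 → locker 7 (new)  [load 500/725]
  450 → locker 8 (new)  [load 450/725]
  325 → locker 9 (new)  [load 325/725]
  300 → locker 9  [load 625/725]
  275 → locker 8  [load 725/725]
  175 → locker 6  [load 725/725]
  100 → locker 4  [load 675/725]
9 storage lockers opened.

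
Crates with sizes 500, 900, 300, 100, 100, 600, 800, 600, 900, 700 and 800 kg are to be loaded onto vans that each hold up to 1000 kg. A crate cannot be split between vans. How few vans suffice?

8

Total = 900 + 900 + 800 + 800 + 700 + 600 + 600 + 500 + 300 + 100 + 100 = 6300 kg.
Lower bound: ⌈6300/1000⌉ = 7 vans.
A packing using 8 vans:
  van 1: 900 + 100 = 1000
  van 2: 900 + 100 = 1000
  van 3: 800 = 800
  van 4: 800 = 800
  van 5: 700 + 300 = 1000
  van 6: 600 = 600
  van 7: 600 = 600
  van 8: 500 = 500
No arrangement into 7 vans stays within capacity, so 8 is optimal.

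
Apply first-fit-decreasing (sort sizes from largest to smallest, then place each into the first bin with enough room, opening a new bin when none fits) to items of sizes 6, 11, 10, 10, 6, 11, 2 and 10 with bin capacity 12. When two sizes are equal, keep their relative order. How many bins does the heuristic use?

Sorted descending: 11, 11, 10, 10, 10, 6, 6, 2.
  11 → bin 1 (new)  [load 11/12]
  11 → bin 2 (new)  [load 11/12]
  10 → bin 3 (new)  [load 10/12]
  10 → bin 4 (new)  [load 10/12]
  10 → bin 5 (new)  [load 10/12]
  6 → bin 6 (new)  [load 6/12]
  6 → bin 6  [load 12/12]
  2 → bin 3  [load 12/12]
6 bins opened.

6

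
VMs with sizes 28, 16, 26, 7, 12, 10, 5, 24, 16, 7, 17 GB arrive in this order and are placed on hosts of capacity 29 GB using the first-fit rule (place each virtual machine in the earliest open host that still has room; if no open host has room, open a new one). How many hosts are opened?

7

  28 → host 1 (new)  [load 28/29]
  16 → host 2 (new)  [load 16/29]
  26 → host 3 (new)  [load 26/29]
  7 → host 2  [load 23/29]
  12 → host 4 (new)  [load 12/29]
  10 → host 4  [load 22/29]
  5 → host 2  [load 28/29]
  24 → host 5 (new)  [load 24/29]
  16 → host 6 (new)  [load 16/29]
  7 → host 4  [load 29/29]
  17 → host 7 (new)  [load 17/29]
7 hosts opened.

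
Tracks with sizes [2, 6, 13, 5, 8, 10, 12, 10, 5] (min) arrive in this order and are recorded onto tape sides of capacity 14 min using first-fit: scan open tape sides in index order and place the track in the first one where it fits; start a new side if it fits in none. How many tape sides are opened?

6

  2 → side 1 (new)  [load 2/14]
  6 → side 1  [load 8/14]
  13 → side 2 (new)  [load 13/14]
  5 → side 1  [load 13/14]
  8 → side 3 (new)  [load 8/14]
  10 → side 4 (new)  [load 10/14]
  12 → side 5 (new)  [load 12/14]
  10 → side 6 (new)  [load 10/14]
  5 → side 3  [load 13/14]
6 tape sides opened.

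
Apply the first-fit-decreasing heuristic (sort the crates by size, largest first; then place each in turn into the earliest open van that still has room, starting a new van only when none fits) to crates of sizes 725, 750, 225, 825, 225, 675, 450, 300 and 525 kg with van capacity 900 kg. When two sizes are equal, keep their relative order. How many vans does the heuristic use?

6

Sorted descending: 825, 750, 725, 675, 525, 450, 300, 225, 225.
  825 → van 1 (new)  [load 825/900]
  750 → van 2 (new)  [load 750/900]
  725 → van 3 (new)  [load 725/900]
  675 → van 4 (new)  [load 675/900]
  525 → van 5 (new)  [load 525/900]
  450 → van 6 (new)  [load 450/900]
  300 → van 5  [load 825/900]
  225 → van 4  [load 900/900]
  225 → van 6  [load 675/900]
6 vans opened.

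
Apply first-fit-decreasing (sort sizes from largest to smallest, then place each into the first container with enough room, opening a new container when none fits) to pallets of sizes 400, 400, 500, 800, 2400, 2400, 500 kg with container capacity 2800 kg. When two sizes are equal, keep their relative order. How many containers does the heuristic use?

3

Sorted descending: 2400, 2400, 800, 500, 500, 400, 400.
  2400 → container 1 (new)  [load 2400/2800]
  2400 → container 2 (new)  [load 2400/2800]
  800 → container 3 (new)  [load 800/2800]
  500 → container 3  [load 1300/2800]
  500 → container 3  [load 1800/2800]
  400 → container 1  [load 2800/2800]
  400 → container 2  [load 2800/2800]
3 containers opened.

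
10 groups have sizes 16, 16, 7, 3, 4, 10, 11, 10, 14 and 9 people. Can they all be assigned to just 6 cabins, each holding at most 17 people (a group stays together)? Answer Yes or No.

Total = 100 people; ⌈100/17⌉ = 6.
7 groups each exceed half the capacity and cannot share a cabin, forcing at least 7 cabins.
At least 7 cabins are required, but only 6 are allowed.

No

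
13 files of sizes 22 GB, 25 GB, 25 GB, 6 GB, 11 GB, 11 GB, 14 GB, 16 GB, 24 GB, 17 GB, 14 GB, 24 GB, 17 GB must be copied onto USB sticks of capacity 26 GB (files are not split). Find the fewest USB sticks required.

10

Total = 25 + 25 + 24 + 24 + 22 + 17 + 17 + 16 + 14 + 14 + 11 + 11 + 6 = 226 GB.
Lower bound: ⌈226/26⌉ = 9 USB sticks.
Also, 10 files each exceed 13 GB, and no two of those can share a USB stick, so at least 10 USB sticks are needed.
A packing using 10 USB sticks:
  USB stick 1: 25 = 25
  USB stick 2: 25 = 25
  USB stick 3: 24 = 24
  USB stick 4: 24 = 24
  USB stick 5: 22 = 22
  USB stick 6: 17 + 6 = 23
  USB stick 7: 17 = 17
  USB stick 8: 16 = 16
  USB stick 9: 14 + 11 = 25
  USB stick 10: 14 + 11 = 25
This matches the lower bound, so 10 is optimal.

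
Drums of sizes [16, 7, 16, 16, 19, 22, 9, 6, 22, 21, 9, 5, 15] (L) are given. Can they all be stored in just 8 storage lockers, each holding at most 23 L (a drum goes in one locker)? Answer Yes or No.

Total = 183 L; ⌈183/23⌉ = 8.
The bound of 8 does not rule out 8, but exhaustive search shows no assignment into 8 storage lockers of capacity 23 L exists — the minimum is 9.

No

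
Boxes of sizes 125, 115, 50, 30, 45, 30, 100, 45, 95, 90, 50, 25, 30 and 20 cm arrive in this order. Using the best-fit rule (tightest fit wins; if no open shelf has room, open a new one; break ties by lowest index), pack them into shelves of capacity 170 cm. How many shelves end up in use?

6

  125 → shelf 1 (new)  [load 125/170]
  115 → shelf 2 (new)  [load 115/170]
  50 → shelf 2  [load 165/170]
  30 → shelf 1  [load 155/170]
  45 → shelf 3 (new)  [load 45/170]
  30 → shelf 3  [load 75/170]
  100 → shelf 4 (new)  [load 100/170]
  45 → shelf 4  [load 145/170]
  95 → shelf 3  [load 170/170]
  90 → shelf 5 (new)  [load 90/170]
  50 → shelf 5  [load 140/170]
  25 → shelf 4  [load 170/170]
  30 → shelf 5  [load 170/170]
  20 → shelf 6 (new)  [load 20/170]
6 shelves opened.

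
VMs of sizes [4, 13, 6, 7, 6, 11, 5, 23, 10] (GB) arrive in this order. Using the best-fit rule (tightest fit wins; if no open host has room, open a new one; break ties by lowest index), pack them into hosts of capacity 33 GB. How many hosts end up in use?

3

  4 → host 1 (new)  [load 4/33]
  13 → host 1  [load 17/33]
  6 → host 1  [load 23/33]
  7 → host 1  [load 30/33]
  6 → host 2 (new)  [load 6/33]
  11 → host 2  [load 17/33]
  5 → host 2  [load 22/33]
  23 → host 3 (new)  [load 23/33]
  10 → host 3  [load 33/33]
3 hosts opened.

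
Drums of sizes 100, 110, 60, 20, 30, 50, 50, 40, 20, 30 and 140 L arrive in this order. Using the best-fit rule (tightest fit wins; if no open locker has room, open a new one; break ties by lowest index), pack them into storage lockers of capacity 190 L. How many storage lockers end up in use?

4

  100 → locker 1 (new)  [load 100/190]
  110 → locker 2 (new)  [load 110/190]
  60 → locker 2  [load 170/190]
  20 → locker 2  [load 190/190]
  30 → locker 1  [load 130/190]
  50 → locker 1  [load 180/190]
  50 → locker 3 (new)  [load 50/190]
  40 → locker 3  [load 90/190]
  20 → locker 3  [load 110/190]
  30 → locker 3  [load 140/190]
  140 → locker 4 (new)  [load 140/190]
4 storage lockers opened.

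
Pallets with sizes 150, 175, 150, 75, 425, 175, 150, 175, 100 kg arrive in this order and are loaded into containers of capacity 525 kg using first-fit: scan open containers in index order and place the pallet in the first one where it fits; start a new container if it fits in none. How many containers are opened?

  150 → container 1 (new)  [load 150/525]
  175 → container 1  [load 325/525]
  150 → container 1  [load 475/525]
  75 → container 2 (new)  [load 75/525]
  425 → container 2  [load 500/525]
  175 → container 3 (new)  [load 175/525]
  150 → container 3  [load 325/525]
  175 → container 3  [load 500/525]
  100 → container 4 (new)  [load 100/525]
4 containers opened.

4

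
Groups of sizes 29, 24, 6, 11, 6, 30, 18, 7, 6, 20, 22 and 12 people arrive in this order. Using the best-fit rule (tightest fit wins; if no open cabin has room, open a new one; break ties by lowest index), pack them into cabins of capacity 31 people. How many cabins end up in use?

7

  29 → cabin 1 (new)  [load 29/31]
  24 → cabin 2 (new)  [load 24/31]
  6 → cabin 2  [load 30/31]
  11 → cabin 3 (new)  [load 11/31]
  6 → cabin 3  [load 17/31]
  30 → cabin 4 (new)  [load 30/31]
  18 → cabin 5 (new)  [load 18/31]
  7 → cabin 5  [load 25/31]
  6 → cabin 5  [load 31/31]
  20 → cabin 6 (new)  [load 20/31]
  22 → cabin 7 (new)  [load 22/31]
  12 → cabin 3  [load 29/31]
7 cabins opened.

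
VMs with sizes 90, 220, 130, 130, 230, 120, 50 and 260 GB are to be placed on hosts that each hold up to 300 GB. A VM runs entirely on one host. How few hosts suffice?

Total = 260 + 230 + 220 + 130 + 130 + 120 + 90 + 50 = 1230 GB.
Lower bound: ⌈1230/300⌉ = 5 hosts.
A packing using 5 hosts:
  host 1: 260 = 260
  host 2: 230 + 50 = 280
  host 3: 220 = 220
  host 4: 130 + 130 = 260
  host 5: 120 + 90 = 210
This matches the lower bound, so 5 is optimal.

5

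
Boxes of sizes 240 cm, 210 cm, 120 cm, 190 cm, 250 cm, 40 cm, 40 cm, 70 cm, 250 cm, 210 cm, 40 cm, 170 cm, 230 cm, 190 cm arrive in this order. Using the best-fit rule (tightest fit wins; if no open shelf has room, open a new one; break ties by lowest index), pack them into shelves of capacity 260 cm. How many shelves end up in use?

  240 → shelf 1 (new)  [load 240/260]
  210 → shelf 2 (new)  [load 210/260]
  120 → shelf 3 (new)  [load 120/260]
  190 → shelf 4 (new)  [load 190/260]
  250 → shelf 5 (new)  [load 250/260]
  40 → shelf 2  [load 250/260]
  40 → shelf 4  [load 230/260]
  70 → shelf 3  [load 190/260]
  250 → shelf 6 (new)  [load 250/260]
  210 → shelf 7 (new)  [load 210/260]
  40 → shelf 7  [load 250/260]
  170 → shelf 8 (new)  [load 170/260]
  230 → shelf 9 (new)  [load 230/260]
  190 → shelf 10 (new)  [load 190/260]
10 shelves opened.

10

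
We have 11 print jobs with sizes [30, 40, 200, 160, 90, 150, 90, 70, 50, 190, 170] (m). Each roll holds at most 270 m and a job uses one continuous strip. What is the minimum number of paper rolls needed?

5

Total = 200 + 190 + 170 + 160 + 150 + 90 + 90 + 70 + 50 + 40 + 30 = 1240 m.
Lower bound: ⌈1240/270⌉ = 5 paper rolls.
A packing using 5 paper rolls:
  roll 1: 200 + 70 = 270
  roll 2: 190 + 50 + 30 = 270
  roll 3: 170 + 90 = 260
  roll 4: 160 + 90 = 250
  roll 5: 150 + 40 = 190
This matches the lower bound, so 5 is optimal.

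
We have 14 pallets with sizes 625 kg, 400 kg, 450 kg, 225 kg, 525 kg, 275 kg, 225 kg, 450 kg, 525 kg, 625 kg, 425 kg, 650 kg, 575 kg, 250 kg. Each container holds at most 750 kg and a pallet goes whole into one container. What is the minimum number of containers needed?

10

Total = 650 + 625 + 625 + 575 + 525 + 525 + 450 + 450 + 425 + 400 + 275 + 250 + 225 + 225 = 6225 kg.
Lower bound: ⌈6225/750⌉ = 9 containers.
Also, 10 pallets each exceed 375 kg, and no two of those can share a container, so at least 10 containers are needed.
A packing using 10 containers:
  container 1: 650 = 650
  container 2: 625 = 625
  container 3: 625 = 625
  container 4: 575 = 575
  container 5: 525 + 225 = 750
  container 6: 525 + 225 = 750
  container 7: 450 + 275 = 725
  container 8: 450 + 250 = 700
  container 9: 425 = 425
  container 10: 400 = 400
This matches the lower bound, so 10 is optimal.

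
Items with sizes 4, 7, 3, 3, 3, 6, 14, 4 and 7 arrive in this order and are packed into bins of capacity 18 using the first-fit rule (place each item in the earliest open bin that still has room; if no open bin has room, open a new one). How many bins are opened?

  4 → bin 1 (new)  [load 4/18]
  7 → bin 1  [load 11/18]
  3 → bin 1  [load 14/18]
  3 → bin 1  [load 17/18]
  3 → bin 2 (new)  [load 3/18]
  6 → bin 2  [load 9/18]
  14 → bin 3 (new)  [load 14/18]
  4 → bin 2  [load 13/18]
  7 → bin 4 (new)  [load 7/18]
4 bins opened.

4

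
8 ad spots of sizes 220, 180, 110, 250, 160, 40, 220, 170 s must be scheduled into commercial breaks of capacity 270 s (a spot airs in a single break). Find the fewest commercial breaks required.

Total = 250 + 220 + 220 + 180 + 170 + 160 + 110 + 40 = 1350 s.
Lower bound: ⌈1350/270⌉ = 5 commercial breaks.
Also, 6 ad spots each exceed 135 s, and no two of those can share a break, so at least 6 commercial breaks are needed.
A packing using 6 commercial breaks:
  break 1: 250 = 250
  break 2: 220 + 40 = 260
  break 3: 220 = 220
  break 4: 180 = 180
  break 5: 170 = 170
  break 6: 160 + 110 = 270
This matches the lower bound, so 6 is optimal.

6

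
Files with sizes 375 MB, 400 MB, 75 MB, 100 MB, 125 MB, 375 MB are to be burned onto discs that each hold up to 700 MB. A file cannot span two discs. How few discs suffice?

Total = 400 + 375 + 375 + 125 + 100 + 75 = 1450 MB.
Lower bound: ⌈1450/700⌉ = 3 discs.
A packing using 3 discs:
  disc 1: 400 + 125 + 100 + 75 = 700
  disc 2: 375 = 375
  disc 3: 375 = 375
This matches the lower bound, so 3 is optimal.

3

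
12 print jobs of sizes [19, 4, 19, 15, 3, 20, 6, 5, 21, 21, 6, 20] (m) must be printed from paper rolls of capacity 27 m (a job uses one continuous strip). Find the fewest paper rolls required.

Total = 21 + 21 + 20 + 20 + 19 + 19 + 15 + 6 + 6 + 5 + 4 + 3 = 159 m.
Lower bound: ⌈159/27⌉ = 6 paper rolls.
Also, 7 print jobs each exceed 27/2 m, and no two of those can share a roll, so at least 7 paper rolls are needed.
A packing using 7 paper rolls:
  roll 1: 21 + 6 = 27
  roll 2: 21 + 6 = 27
  roll 3: 20 + 5 = 25
  roll 4: 20 + 4 + 3 = 27
  roll 5: 19 = 19
  roll 6: 19 = 19
  roll 7: 15 = 15
This matches the lower bound, so 7 is optimal.

7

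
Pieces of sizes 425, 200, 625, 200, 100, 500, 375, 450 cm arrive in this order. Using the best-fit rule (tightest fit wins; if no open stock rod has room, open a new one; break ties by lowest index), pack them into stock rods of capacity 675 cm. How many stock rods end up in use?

  425 → stock rod 1 (new)  [load 425/675]
  200 → stock rod 1  [load 625/675]
  625 → stock rod 2 (new)  [load 625/675]
  200 → stock rod 3 (new)  [load 200/675]
  100 → stock rod 3  [load 300/675]
  500 → stock rod 4 (new)  [load 500/675]
  375 → stock rod 3  [load 675/675]
  450 → stock rod 5 (new)  [load 450/675]
5 stock rods opened.

5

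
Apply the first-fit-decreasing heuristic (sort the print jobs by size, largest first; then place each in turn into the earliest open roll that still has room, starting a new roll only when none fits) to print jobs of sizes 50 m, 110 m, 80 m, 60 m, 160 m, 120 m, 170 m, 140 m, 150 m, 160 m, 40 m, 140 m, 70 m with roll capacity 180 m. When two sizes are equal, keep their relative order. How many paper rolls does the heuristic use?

9

Sorted descending: 170, 160, 160, 150, 140, 140, 120, 110, 80, 70, 60, 50, 40.
  170 → roll 1 (new)  [load 170/180]
  160 → roll 2 (new)  [load 160/180]
  160 → roll 3 (new)  [load 160/180]
  150 → roll 4 (new)  [load 150/180]
  140 → roll 5 (new)  [load 140/180]
  140 → roll 6 (new)  [load 140/180]
  120 → roll 7 (new)  [load 120/180]
  110 → roll 8 (new)  [load 110/180]
  80 → roll 9 (new)  [load 80/180]
  70 → roll 8  [load 180/180]
  60 → roll 7  [load 180/180]
  50 → roll 9  [load 130/180]
  40 → roll 5  [load 180/180]
9 paper rolls opened.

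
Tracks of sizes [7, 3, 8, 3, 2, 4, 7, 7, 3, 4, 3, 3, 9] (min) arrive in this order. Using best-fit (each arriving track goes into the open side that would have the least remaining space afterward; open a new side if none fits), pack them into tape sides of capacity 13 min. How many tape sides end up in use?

6

  7 → side 1 (new)  [load 7/13]
  3 → side 1  [load 10/13]
  8 → side 2 (new)  [load 8/13]
  3 → side 1  [load 13/13]
  2 → side 2  [load 10/13]
  4 → side 3 (new)  [load 4/13]
  7 → side 3  [load 11/13]
  7 → side 4 (new)  [load 7/13]
  3 → side 2  [load 13/13]
  4 → side 4  [load 11/13]
  3 → side 5 (new)  [load 3/13]
  3 → side 5  [load 6/13]
  9 → side 6 (new)  [load 9/13]
6 tape sides opened.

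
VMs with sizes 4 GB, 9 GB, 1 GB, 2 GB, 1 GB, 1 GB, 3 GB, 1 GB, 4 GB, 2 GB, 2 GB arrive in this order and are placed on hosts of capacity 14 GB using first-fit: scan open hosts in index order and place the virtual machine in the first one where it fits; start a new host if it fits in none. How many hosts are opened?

  4 → host 1 (new)  [load 4/14]
  9 → host 1  [load 13/14]
  1 → host 1  [load 14/14]
  2 → host 2 (new)  [load 2/14]
  1 → host 2  [load 3/14]
  1 → host 2  [load 4/14]
  3 → host 2  [load 7/14]
  1 → host 2  [load 8/14]
  4 → host 2  [load 12/14]
  2 → host 2  [load 14/14]
  2 → host 3 (new)  [load 2/14]
3 hosts opened.

3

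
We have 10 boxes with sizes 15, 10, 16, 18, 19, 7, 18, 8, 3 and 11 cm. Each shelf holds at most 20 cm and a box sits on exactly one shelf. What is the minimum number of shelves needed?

Total = 19 + 18 + 18 + 16 + 15 + 11 + 10 + 8 + 7 + 3 = 125 cm.
Lower bound: ⌈125/20⌉ = 7 shelves.
A packing using 7 shelves:
  shelf 1: 19 = 19
  shelf 2: 18 = 18
  shelf 3: 18 = 18
  shelf 4: 16 + 3 = 19
  shelf 5: 15 = 15
  shelf 6: 11 + 8 = 19
  shelf 7: 10 + 7 = 17
This matches the lower bound, so 7 is optimal.

7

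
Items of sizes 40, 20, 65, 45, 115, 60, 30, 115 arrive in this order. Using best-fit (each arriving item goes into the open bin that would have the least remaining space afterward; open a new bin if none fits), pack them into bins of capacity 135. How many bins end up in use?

4

  40 → bin 1 (new)  [load 40/135]
  20 → bin 1  [load 60/135]
  65 → bin 1  [load 125/135]
  45 → bin 2 (new)  [load 45/135]
  115 → bin 3 (new)  [load 115/135]
  60 → bin 2  [load 105/135]
  30 → bin 2  [load 135/135]
  115 → bin 4 (new)  [load 115/135]
4 bins opened.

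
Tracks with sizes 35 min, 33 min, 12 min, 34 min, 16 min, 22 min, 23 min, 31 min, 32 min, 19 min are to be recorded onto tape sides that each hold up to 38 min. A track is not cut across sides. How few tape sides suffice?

Total = 35 + 34 + 33 + 32 + 31 + 23 + 22 + 19 + 16 + 12 = 257 min.
Lower bound: ⌈257/38⌉ = 7 tape sides.
A packing using 8 tape sides:
  side 1: 35 = 35
  side 2: 34 = 34
  side 3: 33 = 33
  side 4: 32 = 32
  side 5: 31 = 31
  side 6: 23 + 12 = 35
  side 7: 22 + 16 = 38
  side 8: 19 = 19
No arrangement into 7 tape sides stays within capacity, so 8 is optimal.

8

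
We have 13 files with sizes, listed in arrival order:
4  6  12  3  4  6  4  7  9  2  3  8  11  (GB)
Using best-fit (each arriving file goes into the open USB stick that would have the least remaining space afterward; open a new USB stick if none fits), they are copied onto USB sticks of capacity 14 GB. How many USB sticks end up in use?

7

  4 → USB stick 1 (new)  [load 4/14]
  6 → USB stick 1  [load 10/14]
  12 → USB stick 2 (new)  [load 12/14]
  3 → USB stick 1  [load 13/14]
  4 → USB stick 3 (new)  [load 4/14]
  6 → USB stick 3  [load 10/14]
  4 → USB stick 3  [load 14/14]
  7 → USB stick 4 (new)  [load 7/14]
  9 → USB stick 5 (new)  [load 9/14]
  2 → USB stick 2  [load 14/14]
  3 → USB stick 5  [load 12/14]
  8 → USB stick 6 (new)  [load 8/14]
  11 → USB stick 7 (new)  [load 11/14]
7 USB sticks opened.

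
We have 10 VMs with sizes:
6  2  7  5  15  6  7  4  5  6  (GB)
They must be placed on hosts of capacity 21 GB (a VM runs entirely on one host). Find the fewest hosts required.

3

Total = 15 + 7 + 7 + 6 + 6 + 6 + 5 + 5 + 4 + 2 = 63 GB.
Lower bound: ⌈63/21⌉ = 3 hosts.
A packing using 3 hosts:
  host 1: 15 + 6 = 21
  host 2: 7 + 7 + 5 + 2 = 21
  host 3: 6 + 6 + 5 + 4 = 21
This matches the lower bound, so 3 is optimal.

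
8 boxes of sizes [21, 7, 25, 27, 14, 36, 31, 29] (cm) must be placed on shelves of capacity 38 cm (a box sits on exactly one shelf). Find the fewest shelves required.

6

Total = 36 + 31 + 29 + 27 + 25 + 21 + 14 + 7 = 190 cm.
Lower bound: ⌈190/38⌉ = 5 shelves.
Also, 6 boxes each exceed 19 cm, and no two of those can share a shelf, so at least 6 shelves are needed.
A packing using 6 shelves:
  shelf 1: 36 = 36
  shelf 2: 31 + 7 = 38
  shelf 3: 29 = 29
  shelf 4: 27 = 27
  shelf 5: 25 = 25
  shelf 6: 21 + 14 = 35
This matches the lower bound, so 6 is optimal.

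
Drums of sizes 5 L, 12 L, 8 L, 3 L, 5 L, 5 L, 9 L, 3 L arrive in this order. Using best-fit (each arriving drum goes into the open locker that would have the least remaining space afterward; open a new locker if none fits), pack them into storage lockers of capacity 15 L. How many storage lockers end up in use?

4

  5 → locker 1 (new)  [load 5/15]
  12 → locker 2 (new)  [load 12/15]
  8 → locker 1  [load 13/15]
  3 → locker 2  [load 15/15]
  5 → locker 3 (new)  [load 5/15]
  5 → locker 3  [load 10/15]
  9 → locker 4 (new)  [load 9/15]
  3 → locker 3  [load 13/15]
4 storage lockers opened.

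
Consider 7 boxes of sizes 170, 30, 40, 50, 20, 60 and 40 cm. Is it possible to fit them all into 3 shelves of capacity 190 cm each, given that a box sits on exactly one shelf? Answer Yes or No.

Yes

A valid assignment using 3 shelves:
  shelf 1: 170 + 20 = 190
  shelf 2: 60 + 50 + 40 + 40 = 190
  shelf 3: 30 = 30
Every load is within 190 cm, so 3 shelves suffice.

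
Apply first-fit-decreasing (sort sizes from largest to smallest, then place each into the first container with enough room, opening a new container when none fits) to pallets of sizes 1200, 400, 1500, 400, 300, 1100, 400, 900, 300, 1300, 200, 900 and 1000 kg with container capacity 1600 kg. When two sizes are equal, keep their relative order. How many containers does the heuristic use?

7

Sorted descending: 1500, 1300, 1200, 1100, 1000, 900, 900, 400, 400, 400, 300, 300, 200.
  1500 → container 1 (new)  [load 1500/1600]
  1300 → container 2 (new)  [load 1300/1600]
  1200 → container 3 (new)  [load 1200/1600]
  1100 → container 4 (new)  [load 1100/1600]
  1000 → container 5 (new)  [load 1000/1600]
  900 → container 6 (new)  [load 900/1600]
  900 → container 7 (new)  [load 900/1600]
  400 → container 3  [load 1600/1600]
  400 → container 4  [load 1500/1600]
  400 → container 5  [load 1400/1600]
  300 → container 2  [load 1600/1600]
  300 → container 6  [load 1200/1600]
  200 → container 5  [load 1600/1600]
7 containers opened.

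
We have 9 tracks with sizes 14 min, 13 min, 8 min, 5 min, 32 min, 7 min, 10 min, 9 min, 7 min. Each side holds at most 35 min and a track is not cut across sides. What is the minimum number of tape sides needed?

Total = 32 + 14 + 13 + 10 + 9 + 8 + 7 + 7 + 5 = 105 min.
Lower bound: ⌈105/35⌉ = 3 tape sides.
A packing using 4 tape sides:
  side 1: 32 = 32
  side 2: 14 + 13 + 8 = 35
  side 3: 10 + 9 + 7 + 7 = 33
  side 4: 5 = 5
No arrangement into 3 tape sides stays within capacity, so 4 is optimal.

4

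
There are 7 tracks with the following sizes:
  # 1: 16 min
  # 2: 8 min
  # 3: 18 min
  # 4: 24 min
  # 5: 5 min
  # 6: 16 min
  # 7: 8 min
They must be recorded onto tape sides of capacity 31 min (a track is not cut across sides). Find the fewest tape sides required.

Total = 24 + 18 + 16 + 16 + 8 + 8 + 5 = 95 min.
Lower bound: ⌈95/31⌉ = 4 tape sides.
A packing using 4 tape sides:
  side 1: 24 + 5 = 29
  side 2: 18 + 8 = 26
  side 3: 16 + 8 = 24
  side 4: 16 = 16
This matches the lower bound, so 4 is optimal.

4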